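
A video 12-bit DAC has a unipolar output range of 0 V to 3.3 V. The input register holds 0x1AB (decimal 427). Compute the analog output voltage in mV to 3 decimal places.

LSB = 3.3 V / 2^12 = 0.806 mV.
Code 0x1AB = 427 decimal.
V_out = 0 + 427 × 0.000805664 V = 0.344019 V.
= 344.019 mV.

344.019 mV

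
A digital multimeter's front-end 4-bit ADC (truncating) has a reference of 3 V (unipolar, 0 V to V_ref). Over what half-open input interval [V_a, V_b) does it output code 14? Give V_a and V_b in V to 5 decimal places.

[2.62500 V, 2.81250 V)

LSB = 3/2^4 = 187.500 mV.
V_a = V_low + 14·LSB = 2.625 V; V_b = V_low + 15·LSB = 2.8125 V.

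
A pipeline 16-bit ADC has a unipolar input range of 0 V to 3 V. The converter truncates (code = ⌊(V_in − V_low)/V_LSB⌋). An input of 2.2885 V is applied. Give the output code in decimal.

code 49993

Full-scale span = 3 V; LSB = 3/2^16 = 45.78 µV.
Input sits at 49993.045 steps above V_low.
So the output code is 49993.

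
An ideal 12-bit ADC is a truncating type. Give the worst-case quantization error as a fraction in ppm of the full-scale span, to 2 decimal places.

Truncating → worst-case error = 1 LSB = V_FS/2^12, so 1e+06/4096 = 244.141 ppm of full scale.

244.14 ppm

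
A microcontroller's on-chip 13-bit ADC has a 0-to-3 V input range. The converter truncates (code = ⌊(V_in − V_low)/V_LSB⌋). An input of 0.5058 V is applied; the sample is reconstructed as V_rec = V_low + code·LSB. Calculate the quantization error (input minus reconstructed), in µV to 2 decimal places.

Step size: 3 V ÷ 2^13 = 366.21 µV.
(V_in − V_low)/LSB = (0.5058 − 0)/0.000366211 = 1381.1712 → code 1381 (floor).
V_rec = 0 + 1381·0.000366211 = 0.5057373 V.
Difference: 6.26953e-05 V → 62.70 µV.

62.70 µV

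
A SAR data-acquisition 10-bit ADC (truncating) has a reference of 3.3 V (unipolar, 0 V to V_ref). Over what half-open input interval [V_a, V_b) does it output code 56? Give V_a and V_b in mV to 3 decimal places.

[180.469 mV, 183.691 mV)

LSB = 3.3/2^10 = 3.223 mV.
V_a = V_low + 56·LSB = 0.180469 V; V_b = V_low + 57·LSB = 0.183691 V.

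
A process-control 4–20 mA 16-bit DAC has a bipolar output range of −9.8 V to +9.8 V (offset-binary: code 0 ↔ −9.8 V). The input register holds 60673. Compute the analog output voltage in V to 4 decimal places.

8.3456 V

LSB = 19.6 V / 2^16 = 299.07 µV.
V_out = (−9.8) + 60673 × 0.000299072 V = 8.34561 V.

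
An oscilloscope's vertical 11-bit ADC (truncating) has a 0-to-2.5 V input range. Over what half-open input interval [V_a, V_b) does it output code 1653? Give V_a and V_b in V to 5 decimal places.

LSB = 2.5/2^11 = 1.221 mV.
V_a = V_low + 1653·LSB = 2.01782 V; V_b = V_low + 1654·LSB = 2.01904 V.

[2.01782 V, 2.01904 V)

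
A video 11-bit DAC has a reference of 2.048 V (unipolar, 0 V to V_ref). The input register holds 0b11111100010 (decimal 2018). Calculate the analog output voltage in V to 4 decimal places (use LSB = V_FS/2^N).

LSB = 2.048 V / 2^11 = 1.000 mV.
Code 0b11111100010 = 2018 decimal.
V_out = 0 + 2018 × 0.001 V = 2.018 V.

2.0180 V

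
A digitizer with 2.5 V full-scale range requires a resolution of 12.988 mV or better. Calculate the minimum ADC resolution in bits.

Number of steps required ≥ 2.5 V / 12.988 mV = 192.49.
Need 2^N ≥ 192.49; 2^7 = 128, 2^8 = 256.
Minimum N = 8.

8 bits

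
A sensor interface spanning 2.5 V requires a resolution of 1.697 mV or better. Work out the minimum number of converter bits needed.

11 bits

Number of steps required ≥ 2.5 V / 1.697 mV = 1473.19.
Need 2^N ≥ 1473.19; 2^10 = 1024, 2^11 = 2048.
Minimum N = 11.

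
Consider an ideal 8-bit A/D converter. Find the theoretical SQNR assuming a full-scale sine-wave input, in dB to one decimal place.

SNR ≈ 6.02·N + 1.76 dB = 6.02·8 + 1.76 = 49.92 dB.

49.9 dB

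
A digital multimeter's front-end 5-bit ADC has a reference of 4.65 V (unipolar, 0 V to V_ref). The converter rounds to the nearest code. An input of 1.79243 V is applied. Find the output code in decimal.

Full-scale span = 4.65 V; LSB = 4.65/2^5 = 145.312 mV.
(1.79243 − 0) / 0.145313 = 12.335 LSBs.
round(12.335) = 12.

code 12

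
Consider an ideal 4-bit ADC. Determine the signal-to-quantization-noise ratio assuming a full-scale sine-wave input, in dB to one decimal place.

SNR ≈ 6.02·N + 1.76 dB = 6.02·4 + 1.76 = 25.84 dB.

25.8 dB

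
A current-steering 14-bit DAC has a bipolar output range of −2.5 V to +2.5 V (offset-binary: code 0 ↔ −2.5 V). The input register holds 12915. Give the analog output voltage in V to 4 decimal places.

1.4413 V

LSB = 5 V / 2^14 = 305.18 µV.
V_out = (−2.5) + 12915 × 0.000305176 V = 1.44135 V.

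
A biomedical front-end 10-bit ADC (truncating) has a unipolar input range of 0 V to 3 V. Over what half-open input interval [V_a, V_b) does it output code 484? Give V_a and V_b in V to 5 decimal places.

[1.41797 V, 1.42090 V)

LSB = 3/2^10 = 2.930 mV.
V_a = V_low + 484·LSB = 1.41797 V; V_b = V_low + 485·LSB = 1.4209 V.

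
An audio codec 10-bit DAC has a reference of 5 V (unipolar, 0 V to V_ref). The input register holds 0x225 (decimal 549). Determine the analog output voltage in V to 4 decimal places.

LSB = 5 V / 2^10 = 4.883 mV.
Code 0x225 = 549 decimal.
V_out = 0 + 549 × 0.00488281 V = 2.68066 V.

2.6807 V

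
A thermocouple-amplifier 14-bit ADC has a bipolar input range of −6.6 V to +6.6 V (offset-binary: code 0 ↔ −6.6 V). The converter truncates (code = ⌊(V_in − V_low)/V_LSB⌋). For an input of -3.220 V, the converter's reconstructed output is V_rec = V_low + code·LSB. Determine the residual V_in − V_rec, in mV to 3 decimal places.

0.239 mV

One LSB is 13.2 V / 16384 = 0.806 mV.
(-3.220 − (−6.6))/0.000805664 = 4195.2970; ⌊·⌋ gives code 4195.
V_rec = (−6.6) + 4195·0.000805664 = -3.2202393 V.
Difference: 0.000239258 V → 0.239 mV.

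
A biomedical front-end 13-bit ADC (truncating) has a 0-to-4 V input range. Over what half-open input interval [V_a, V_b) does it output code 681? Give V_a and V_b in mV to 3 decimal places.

[332.520 mV, 333.008 mV)

LSB = 4/2^13 = 488.28 µV.
V_a = V_low + 681·LSB = 0.33252 V; V_b = V_low + 682·LSB = 0.333008 V.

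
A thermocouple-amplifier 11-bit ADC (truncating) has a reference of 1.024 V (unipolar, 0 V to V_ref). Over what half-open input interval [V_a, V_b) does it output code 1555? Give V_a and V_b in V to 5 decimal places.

LSB = 1.024/2^11 = 0.500 mV.
V_a = V_low + 1555·LSB = 0.7775 V; V_b = V_low + 1556·LSB = 0.778 V.

[0.77750 V, 0.77800 V)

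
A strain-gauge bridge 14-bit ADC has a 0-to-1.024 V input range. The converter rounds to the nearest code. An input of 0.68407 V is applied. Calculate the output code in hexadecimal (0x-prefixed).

code 0x2AC1 (decimal 10945)

LSB = 1.024 V / 16384 = 62.50 µV.
Input sits at 10945.120 steps above V_low.
round(10945.120) = 10945.
In hexadecimal (0x-prefixed): 0x2AC1.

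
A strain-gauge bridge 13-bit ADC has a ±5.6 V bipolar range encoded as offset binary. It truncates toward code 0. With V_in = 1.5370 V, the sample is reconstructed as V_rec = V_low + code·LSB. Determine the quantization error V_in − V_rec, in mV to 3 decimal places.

0.281 mV

One LSB is 11.2 V / 8192 = 1.367 mV.
(V_in − V_low)/LSB = (1.5370 − (−5.6))/0.00136719 = 5220.2057 → code 5220 (floor).
Reconstructed: 1.5367187 V.
V_in − V_rec = 0.00028125 V = 0.281 mV.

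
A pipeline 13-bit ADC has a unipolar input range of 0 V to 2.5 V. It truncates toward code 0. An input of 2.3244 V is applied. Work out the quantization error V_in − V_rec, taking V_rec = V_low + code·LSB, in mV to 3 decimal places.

0.181 mV

Step size: 2.5 V ÷ 2^13 = 305.18 µV.
Scaled input = 7616.5939 LSBs, so code = 7616.
Code 7616 maps back to 0 + 7616×0.000305176 V = 2.3242188 V.
V_in − V_rec = 0.00018125 V = 0.181 mV.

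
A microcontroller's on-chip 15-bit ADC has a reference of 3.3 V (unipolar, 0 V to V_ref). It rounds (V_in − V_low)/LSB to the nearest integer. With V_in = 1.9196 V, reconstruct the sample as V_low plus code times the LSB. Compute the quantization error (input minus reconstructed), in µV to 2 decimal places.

Step size: 3.3 V ÷ 2^15 = 100.71 µV.
Scaled input = 19061.0463 LSBs, so code = 19061.
Code 19061 maps back to 0 + 19061×0.000100708 V = 1.9195953 V.
V_in − V_rec = 4.66309e-06 V = 4.66 µV.

4.66 µV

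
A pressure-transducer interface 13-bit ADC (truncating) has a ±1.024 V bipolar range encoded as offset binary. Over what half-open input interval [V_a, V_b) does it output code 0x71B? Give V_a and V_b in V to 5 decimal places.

LSB = 2.048/2^13 = 250.00 µV.
Code 0x71B = 1819 decimal.
V_a = V_low + 1819·LSB = -0.56925 V; V_b = V_low + 1820·LSB = -0.569 V.

[-0.56925 V, -0.56900 V)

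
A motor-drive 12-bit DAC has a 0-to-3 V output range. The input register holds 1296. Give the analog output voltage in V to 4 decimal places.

0.9492 V

LSB = 3 V / 2^12 = 0.732 mV.
V_out = 0 + 1296 × 0.000732422 V = 0.949219 V.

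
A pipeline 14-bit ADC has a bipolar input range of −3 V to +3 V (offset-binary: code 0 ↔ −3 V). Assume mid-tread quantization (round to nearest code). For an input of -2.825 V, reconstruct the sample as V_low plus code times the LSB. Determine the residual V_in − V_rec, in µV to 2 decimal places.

-48.83 µV

Step size: 6 V ÷ 2^14 = 366.21 µV.
(V_in − V_low)/LSB = (-2.825 − (−3))/0.000366211 = 477.8667 → code 478 (round).
Code 478 maps back to (−3) + 478×0.000366211 V = -2.8249512 V.
Difference: -4.88281e-05 V → -48.83 µV.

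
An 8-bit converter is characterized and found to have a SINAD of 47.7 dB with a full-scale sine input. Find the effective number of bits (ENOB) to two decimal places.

ENOB = (SINAD − 1.76) / 6.02 = (47.7 − 1.76)/6.02 = 7.631.

7.63 bits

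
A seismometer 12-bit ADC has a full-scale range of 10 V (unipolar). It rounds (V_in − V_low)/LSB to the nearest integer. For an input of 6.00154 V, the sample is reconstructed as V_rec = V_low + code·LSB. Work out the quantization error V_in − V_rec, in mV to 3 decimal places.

0.563 mV

LSB = 10/2^12 = 2.441 mV.
Scaled input = 2458.2308 LSBs, so code = 2458.
V_rec = 0 + 2458·0.00244141 = 6.0009766 V.
Difference: 0.000563438 V → 0.563 mV.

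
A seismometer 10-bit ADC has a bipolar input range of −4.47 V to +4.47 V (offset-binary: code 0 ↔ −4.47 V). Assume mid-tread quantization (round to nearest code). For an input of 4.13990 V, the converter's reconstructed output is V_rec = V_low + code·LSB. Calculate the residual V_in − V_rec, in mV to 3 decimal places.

1.658 mV

LSB = 8.94/2^10 = 8.730 mV.
(V_in − V_low)/LSB = (4.13990 − (−4.47))/0.00873047 = 986.1899 → code 986 (round).
Reconstructed: 4.1382422 V.
Difference: 0.00165781 V → 1.658 mV.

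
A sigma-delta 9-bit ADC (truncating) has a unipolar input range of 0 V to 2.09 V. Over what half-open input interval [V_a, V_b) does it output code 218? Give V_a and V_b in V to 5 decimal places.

[0.88988 V, 0.89396 V)

LSB = 2.09/2^9 = 4.082 mV.
V_a = V_low + 218·LSB = 0.889883 V; V_b = V_low + 219·LSB = 0.893965 V.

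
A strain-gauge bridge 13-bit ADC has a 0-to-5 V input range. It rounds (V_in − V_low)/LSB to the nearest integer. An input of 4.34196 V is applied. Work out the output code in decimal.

code 7114

Full-scale span = 5 V; LSB = 5/2^13 = 0.610 mV.
Input sits at 7113.867 steps above V_low.
round(7113.867) = 7114.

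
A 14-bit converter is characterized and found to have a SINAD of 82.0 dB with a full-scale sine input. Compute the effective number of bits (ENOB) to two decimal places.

13.33 bits

ENOB = (SINAD − 1.76) / 6.02 = (82.0 − 1.76)/6.02 = 13.329.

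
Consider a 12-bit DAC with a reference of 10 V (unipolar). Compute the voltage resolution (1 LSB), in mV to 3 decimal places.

2.441 mV

Full-scale span = 10 V.
LSB = 10 / 2^12 = 10 / 4096 = 0.00244141 V = 2.441 mV.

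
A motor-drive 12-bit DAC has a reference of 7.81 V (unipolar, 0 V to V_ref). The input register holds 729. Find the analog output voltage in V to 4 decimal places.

1.3900 V

LSB = 7.81 V / 2^12 = 1.907 mV.
V_out = 0 + 729 × 0.00190674 V = 1.39001 V.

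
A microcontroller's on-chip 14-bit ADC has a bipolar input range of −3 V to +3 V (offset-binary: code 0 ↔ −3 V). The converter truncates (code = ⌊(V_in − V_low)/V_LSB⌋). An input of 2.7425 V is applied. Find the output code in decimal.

Full-scale span = 6 V; LSB = 6/2^14 = 366.21 µV.
(V_in − V_low)/LSB = (2.7425 − (−3)) / 0.000366211 = 15680.853.
Floor → code 15680.

code 15680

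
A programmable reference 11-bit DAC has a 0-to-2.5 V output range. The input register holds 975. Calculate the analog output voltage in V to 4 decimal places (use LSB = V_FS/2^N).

1.1902 V

LSB = 2.5 V / 2^11 = 1.221 mV.
V_out = 0 + 975 × 0.0012207 V = 1.19019 V.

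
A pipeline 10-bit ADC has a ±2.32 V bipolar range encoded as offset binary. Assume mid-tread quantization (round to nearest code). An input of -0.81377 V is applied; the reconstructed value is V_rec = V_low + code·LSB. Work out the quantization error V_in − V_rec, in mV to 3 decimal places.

1.855 mV

Step size: 4.64 V ÷ 2^10 = 4.531 mV.
Scaled input = 332.4094 LSBs, so code = 332.
V_rec = (−2.32) + 332·0.00453125 = -0.815625 V.
V_in − V_rec = 0.001855 V = 1.855 mV.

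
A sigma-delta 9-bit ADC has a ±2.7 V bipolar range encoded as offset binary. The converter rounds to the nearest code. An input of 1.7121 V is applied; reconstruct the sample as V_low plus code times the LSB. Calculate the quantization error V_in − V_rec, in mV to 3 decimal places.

3.506 mV

One LSB is 5.4 V / 512 = 10.547 mV.
Scaled input = 418.3324 LSBs, so code = 418.
Code 418 maps back to (−2.7) + 418×0.0105469 V = 1.7085937 V.
Error = 1.7121 − 1.7085937 = 0.00350625 V = 3.506 mV.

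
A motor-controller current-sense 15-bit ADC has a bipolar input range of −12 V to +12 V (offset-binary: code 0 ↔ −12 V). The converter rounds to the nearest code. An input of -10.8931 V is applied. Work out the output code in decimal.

With 32768 levels over 24 V, one step is 0.732 mV.
(V_in − V_low)/LSB = (-10.8931 − (−12)) / 0.000732422 = 1511.287.
So the output code is 1511.

code 1511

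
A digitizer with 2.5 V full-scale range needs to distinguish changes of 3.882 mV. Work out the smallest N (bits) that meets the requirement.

10 bits

Number of steps required ≥ 2.5 V / 3.882 mV = 644.00.
Need 2^N ≥ 644.00; 2^9 = 512, 2^10 = 1024.
Minimum N = 10.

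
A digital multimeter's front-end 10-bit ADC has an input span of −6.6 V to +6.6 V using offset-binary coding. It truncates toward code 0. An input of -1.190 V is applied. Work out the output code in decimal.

code 419

Full-scale span = 13.2 V; LSB = 13.2/2^10 = 12.891 mV.
(-1.190 − (−6.6)) / 0.0128906 = 419.685 LSBs.
So the output code is 419.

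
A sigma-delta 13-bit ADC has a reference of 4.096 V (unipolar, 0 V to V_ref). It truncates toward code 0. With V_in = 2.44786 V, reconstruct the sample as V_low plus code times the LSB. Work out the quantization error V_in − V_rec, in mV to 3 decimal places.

LSB = 4.096/2^13 = 0.500 mV.
(V_in − V_low)/LSB = (2.44786 − 0)/0.0005 = 4895.7200 → code 4895 (floor).
Code 4895 maps back to 0 + 4895×0.0005 V = 2.4475 V.
Error = 2.44786 − 2.4475 = 0.00036 V = 0.360 mV.

0.360 mV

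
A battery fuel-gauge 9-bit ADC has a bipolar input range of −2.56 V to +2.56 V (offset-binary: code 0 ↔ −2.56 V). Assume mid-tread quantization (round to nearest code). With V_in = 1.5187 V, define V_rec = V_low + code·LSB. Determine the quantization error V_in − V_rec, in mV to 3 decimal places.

Step size: 5.12 V ÷ 2^9 = 10.000 mV.
Scaled input = 407.8700 LSBs, so code = 408.
Reconstructed: 1.52 V.
Error = 1.5187 − 1.52 = -0.0013 V = -1.300 mV.

-1.300 mV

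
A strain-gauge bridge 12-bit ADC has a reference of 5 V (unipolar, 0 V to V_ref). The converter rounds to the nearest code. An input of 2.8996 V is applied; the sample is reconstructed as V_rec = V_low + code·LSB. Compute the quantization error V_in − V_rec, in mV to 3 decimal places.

0.430 mV

One LSB is 5 V / 4096 = 1.221 mV.
(V_in − V_low)/LSB = (2.8996 − 0)/0.0012207 = 2375.3523 → code 2375 (round).
Reconstructed: 2.8991699 V.
Difference: 0.000430078 V → 0.430 mV.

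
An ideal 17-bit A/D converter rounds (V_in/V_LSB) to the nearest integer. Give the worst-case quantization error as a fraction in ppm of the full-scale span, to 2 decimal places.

Rounding → worst-case error = ½ LSB = V_FS/2^18, so 1e+06/262144 = 3.8147 ppm of full scale.

3.81 ppm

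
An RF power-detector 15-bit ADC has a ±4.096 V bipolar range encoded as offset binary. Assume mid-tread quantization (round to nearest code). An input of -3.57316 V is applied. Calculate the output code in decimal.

code 2091

Full-scale span = 8.192 V; LSB = 8.192/2^15 = 250.00 µV.
(-3.57316 − (−4.096)) / 0.00025 = 2091.360 LSBs.
Round → code 2091.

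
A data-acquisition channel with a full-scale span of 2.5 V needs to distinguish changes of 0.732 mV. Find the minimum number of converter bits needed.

12 bits

Number of steps required ≥ 2.5 V / 0.732 mV = 3415.30.
Need 2^N ≥ 3415.30; 2^11 = 2048, 2^12 = 4096.
Minimum N = 12.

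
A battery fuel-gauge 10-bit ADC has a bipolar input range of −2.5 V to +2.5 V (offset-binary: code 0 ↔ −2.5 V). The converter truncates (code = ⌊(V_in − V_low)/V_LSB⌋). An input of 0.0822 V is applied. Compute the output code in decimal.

LSB = 5 V / 1024 = 4.883 mV.
Input sits at 528.835 steps above V_low.
⌊·⌋(528.835) = 528.

code 528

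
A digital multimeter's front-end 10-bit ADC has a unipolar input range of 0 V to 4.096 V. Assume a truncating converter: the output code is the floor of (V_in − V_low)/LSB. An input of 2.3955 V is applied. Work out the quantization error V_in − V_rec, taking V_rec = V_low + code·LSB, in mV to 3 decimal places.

Step size: 4.096 V ÷ 2^10 = 4.000 mV.
(V_in − V_low)/LSB = (2.3955 − 0)/0.004 = 598.8750 → code 598 (floor).
Code 598 maps back to 0 + 598×0.004 V = 2.392 V.
Error = 2.3955 − 2.392 = 0.0035 V = 3.500 mV.

3.500 mV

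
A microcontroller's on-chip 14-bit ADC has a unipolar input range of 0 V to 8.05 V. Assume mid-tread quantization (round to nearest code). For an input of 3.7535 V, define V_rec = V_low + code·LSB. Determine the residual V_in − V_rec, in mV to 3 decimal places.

LSB = 8.05/2^14 = 491.33 µV.
Scaled input = 7639.4216 LSBs, so code = 7639.
V_rec = 0 + 7639·0.000491333 = 3.7532928 V.
Error = 3.7535 − 3.7532928 = 0.000207153 V = 0.207 mV.

0.207 mV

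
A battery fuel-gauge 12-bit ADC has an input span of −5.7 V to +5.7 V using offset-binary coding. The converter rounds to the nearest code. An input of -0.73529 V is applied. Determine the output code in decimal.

Full-scale span = 11.4 V; LSB = 11.4/2^12 = 2.783 mV.
(V_in − V_low)/LSB = (-0.73529 − (−5.7)) / 0.0027832 = 1783.812.
So the output code is 1784.

code 1784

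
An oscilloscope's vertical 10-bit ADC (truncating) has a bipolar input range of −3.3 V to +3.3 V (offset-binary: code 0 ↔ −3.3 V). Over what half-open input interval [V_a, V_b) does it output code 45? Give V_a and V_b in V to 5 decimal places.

[-3.00996 V, -3.00352 V)

LSB = 6.6/2^10 = 6.445 mV.
V_a = V_low + 45·LSB = -3.00996 V; V_b = V_low + 46·LSB = -3.00352 V.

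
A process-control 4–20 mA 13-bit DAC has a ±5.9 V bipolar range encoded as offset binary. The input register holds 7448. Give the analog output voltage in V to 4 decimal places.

LSB = 11.8 V / 2^13 = 1.440 mV.
V_out = (−5.9) + 7448 × 0.00144043 V = 4.82832 V.

4.8283 V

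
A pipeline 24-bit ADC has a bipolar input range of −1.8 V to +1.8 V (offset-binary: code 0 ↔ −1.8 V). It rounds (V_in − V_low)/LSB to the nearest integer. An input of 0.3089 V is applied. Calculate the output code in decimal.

code 9828186

Full-scale span = 3.6 V; LSB = 3.6/2^24 = 0.21 µV.
(0.3089 − (−1.8)) / 2.14577e-07 = 9828186.340 LSBs.
round(9828186.340) = 9828186.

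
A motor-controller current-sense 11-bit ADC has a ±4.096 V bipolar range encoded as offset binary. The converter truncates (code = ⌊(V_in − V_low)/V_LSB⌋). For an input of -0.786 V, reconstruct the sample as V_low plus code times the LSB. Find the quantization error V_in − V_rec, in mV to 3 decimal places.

LSB = 8.192/2^11 = 4.000 mV.
Scaled input = 827.5000 LSBs, so code = 827.
Reconstructed: -0.788 V.
V_in − V_rec = 0.002 V = 2.000 mV.

2.000 mV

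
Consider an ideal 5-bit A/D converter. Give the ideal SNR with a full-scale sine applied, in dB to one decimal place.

SNR ≈ 6.02·N + 1.76 dB = 6.02·5 + 1.76 = 31.86 dB.

31.9 dB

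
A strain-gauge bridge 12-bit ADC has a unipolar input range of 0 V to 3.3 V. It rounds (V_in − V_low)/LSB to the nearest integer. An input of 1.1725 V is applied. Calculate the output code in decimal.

LSB = 3.3 V / 4096 = 0.806 mV.
Input sits at 1455.321 steps above V_low.
round(1455.321) = 1455.

code 1455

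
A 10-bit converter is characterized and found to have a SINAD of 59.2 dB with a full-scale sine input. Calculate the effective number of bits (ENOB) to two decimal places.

9.54 bits

ENOB = (SINAD − 1.76) / 6.02 = (59.2 − 1.76)/6.02 = 9.542.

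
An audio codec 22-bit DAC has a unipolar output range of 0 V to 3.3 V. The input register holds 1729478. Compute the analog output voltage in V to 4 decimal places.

1.3607 V

LSB = 3.3 V / 2^22 = 0.79 µV.
V_out = 0 + 1729478 × 7.86781e-07 V = 1.36072 V.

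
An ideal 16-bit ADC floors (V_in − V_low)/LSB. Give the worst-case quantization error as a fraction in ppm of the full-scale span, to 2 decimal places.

Truncating → worst-case error = 1 LSB = V_FS/2^16, so 1e+06/65536 = 15.2588 ppm of full scale.

15.26 ppm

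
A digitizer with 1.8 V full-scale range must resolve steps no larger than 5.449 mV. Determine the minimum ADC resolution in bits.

Number of steps required ≥ 1.8 V / 5.449 mV = 330.34.
Need 2^N ≥ 330.34; 2^8 = 256, 2^9 = 512.
Minimum N = 9.

9 bits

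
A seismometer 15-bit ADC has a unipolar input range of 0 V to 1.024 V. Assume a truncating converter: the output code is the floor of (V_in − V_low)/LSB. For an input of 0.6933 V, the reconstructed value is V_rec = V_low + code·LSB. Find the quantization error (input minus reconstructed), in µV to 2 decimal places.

18.75 µV

One LSB is 1.024 V / 32768 = 31.25 µV.
(0.6933 − 0)/3.125e-05 = 22185.6000; ⌊·⌋ gives code 22185.
Reconstructed: 0.69328125 V.
Error = 0.6933 − 0.69328125 = 1.875e-05 V = 18.75 µV.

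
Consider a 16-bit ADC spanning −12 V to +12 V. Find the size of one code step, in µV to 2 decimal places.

366.21 µV

Full-scale span = 24 V.
LSB = 24 / 2^16 = 24 / 65536 = 0.000366211 V = 366.21 µV.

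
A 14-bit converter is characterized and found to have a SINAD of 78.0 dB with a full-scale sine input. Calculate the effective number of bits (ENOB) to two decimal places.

ENOB = (SINAD − 1.76) / 6.02 = (78.0 − 1.76)/6.02 = 12.664.

12.66 bits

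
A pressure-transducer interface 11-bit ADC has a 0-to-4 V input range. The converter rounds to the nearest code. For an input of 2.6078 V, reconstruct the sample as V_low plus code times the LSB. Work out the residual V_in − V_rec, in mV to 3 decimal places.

One LSB is 4 V / 2048 = 1.953 mV.
(V_in − V_low)/LSB = (2.6078 − 0)/0.00195312 = 1335.1936 → code 1335 (round).
V_rec = 0 + 1335·0.00195312 = 2.6074219 V.
Difference: 0.000378125 V → 0.378 mV.

0.378 mV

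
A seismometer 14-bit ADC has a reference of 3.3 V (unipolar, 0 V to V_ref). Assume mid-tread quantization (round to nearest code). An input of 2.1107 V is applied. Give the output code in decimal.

code 10479

With 16384 levels over 3.3 V, one step is 201.42 µV.
(2.1107 − 0) / 0.000201416 = 10479.306 LSBs.
Round → code 10479.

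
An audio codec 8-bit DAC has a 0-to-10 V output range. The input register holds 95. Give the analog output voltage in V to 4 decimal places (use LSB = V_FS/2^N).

LSB = 10 V / 2^8 = 39.062 mV.
V_out = 0 + 95 × 0.0390625 V = 3.71094 V.

3.7109 V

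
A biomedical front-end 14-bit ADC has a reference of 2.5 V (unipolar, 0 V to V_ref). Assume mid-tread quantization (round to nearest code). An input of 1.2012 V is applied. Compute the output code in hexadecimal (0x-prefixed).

With 16384 levels over 2.5 V, one step is 152.59 µV.
(V_in − V_low)/LSB = (1.2012 − 0) / 0.000152588 = 7872.184.
round(7872.184) = 7872.
In hexadecimal (0x-prefixed): 0x1EC0.

code 0x1EC0 (decimal 7872)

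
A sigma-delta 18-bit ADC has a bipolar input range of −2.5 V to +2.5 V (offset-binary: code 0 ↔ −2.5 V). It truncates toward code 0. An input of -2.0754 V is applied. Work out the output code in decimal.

code 22261

With 262144 levels over 5 V, one step is 19.07 µV.
Input sits at 22261.268 steps above V_low.
⌊·⌋(22261.268) = 22261.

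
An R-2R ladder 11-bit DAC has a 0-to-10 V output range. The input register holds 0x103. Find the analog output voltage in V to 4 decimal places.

1.2646 V

LSB = 10 V / 2^11 = 4.883 mV.
Code 0x103 = 259 decimal.
V_out = 0 + 259 × 0.00488281 V = 1.26465 V.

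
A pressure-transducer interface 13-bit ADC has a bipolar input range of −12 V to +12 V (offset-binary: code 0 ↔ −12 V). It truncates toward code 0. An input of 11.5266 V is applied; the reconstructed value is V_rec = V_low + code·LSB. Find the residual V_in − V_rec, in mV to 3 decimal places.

One LSB is 24 V / 8192 = 2.930 mV.
Scaled input = 8030.4128 LSBs, so code = 8030.
Code 8030 maps back to (−12) + 8030×0.00292969 V = 11.525391 V.
Difference: 0.00120937 V → 1.209 mV.

1.209 mV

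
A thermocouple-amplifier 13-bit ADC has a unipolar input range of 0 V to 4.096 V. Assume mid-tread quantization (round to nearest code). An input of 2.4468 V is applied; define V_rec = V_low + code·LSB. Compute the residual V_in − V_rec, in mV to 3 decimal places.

-0.200 mV

Step size: 4.096 V ÷ 2^13 = 0.500 mV.
(2.4468 − 0)/0.0005 = 4893.6000; round gives code 4894.
Reconstructed: 2.447 V.
Error = 2.4468 − 2.447 = -0.0002 V = -0.200 mV.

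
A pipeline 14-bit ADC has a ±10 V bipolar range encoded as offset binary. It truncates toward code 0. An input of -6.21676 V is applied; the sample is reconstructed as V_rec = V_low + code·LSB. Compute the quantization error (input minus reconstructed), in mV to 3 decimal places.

0.281 mV

Step size: 20 V ÷ 2^14 = 1.221 mV.
(-6.21676 − (−10))/0.0012207 = 3099.2302; ⌊·⌋ gives code 3099.
Code 3099 maps back to (−10) + 3099×0.0012207 V = -6.217041 V.
V_in − V_rec = 0.000281016 V = 0.281 mV.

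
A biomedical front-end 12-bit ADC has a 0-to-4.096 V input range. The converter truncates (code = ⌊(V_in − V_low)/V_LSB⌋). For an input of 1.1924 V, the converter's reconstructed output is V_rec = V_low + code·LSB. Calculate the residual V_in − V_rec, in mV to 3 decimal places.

0.400 mV

LSB = 4.096/2^12 = 1.000 mV.
(V_in − V_low)/LSB = (1.1924 − 0)/0.001 = 1192.4000 → code 1192 (floor).
Code 1192 maps back to 0 + 1192×0.001 V = 1.192 V.
V_in − V_rec = 0.0004 V = 0.400 mV.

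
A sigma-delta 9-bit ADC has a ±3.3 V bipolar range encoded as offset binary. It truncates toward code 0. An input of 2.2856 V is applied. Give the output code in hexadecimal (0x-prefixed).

code 0x1B1 (decimal 433)

Full-scale span = 6.6 V; LSB = 6.6/2^9 = 12.891 mV.
(V_in − V_low)/LSB = (2.2856 − (−3.3)) / 0.0128906 = 433.307.
⌊·⌋(433.307) = 433.
In hexadecimal (0x-prefixed): 0x1B1.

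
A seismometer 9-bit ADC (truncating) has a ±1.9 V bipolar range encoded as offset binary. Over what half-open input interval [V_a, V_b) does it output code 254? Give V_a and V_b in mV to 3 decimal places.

LSB = 3.8/2^9 = 7.422 mV.
V_a = V_low + 254·LSB = -0.0148437 V; V_b = V_low + 255·LSB = -0.00742187 V.

[-14.844 mV, -7.422 mV)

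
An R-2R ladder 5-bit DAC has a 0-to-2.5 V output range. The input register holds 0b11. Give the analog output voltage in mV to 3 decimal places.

LSB = 2.5 V / 2^5 = 78.125 mV.
Code 0b11 = 3 decimal.
V_out = 0 + 3 × 0.078125 V = 0.234375 V.
= 234.375 mV.

234.375 mV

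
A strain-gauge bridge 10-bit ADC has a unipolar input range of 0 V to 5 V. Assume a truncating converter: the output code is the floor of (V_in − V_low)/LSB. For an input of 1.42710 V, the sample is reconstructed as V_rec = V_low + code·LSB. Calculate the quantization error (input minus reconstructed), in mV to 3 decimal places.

LSB = 5/2^10 = 4.883 mV.
(1.42710 − 0)/0.00488281 = 292.2701; ⌊·⌋ gives code 292.
Reconstructed: 1.4257812 V.
Difference: 0.00131875 V → 1.319 mV.

1.319 mV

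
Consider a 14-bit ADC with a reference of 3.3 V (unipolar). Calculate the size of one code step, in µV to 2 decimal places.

201.42 µV

Full-scale span = 3.3 V.
LSB = 3.3 / 2^14 = 3.3 / 16384 = 0.000201416 V = 201.42 µV.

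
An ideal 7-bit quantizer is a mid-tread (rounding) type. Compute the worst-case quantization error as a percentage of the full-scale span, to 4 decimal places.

0.3906 %

Rounding → worst-case error = ½ LSB = V_FS/2^8, so 100/256 = 0.390625 % of full scale.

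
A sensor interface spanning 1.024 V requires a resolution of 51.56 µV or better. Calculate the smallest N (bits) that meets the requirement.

Number of steps required ≥ 1.024 V / 51.56 µV = 19860.36.
Need 2^N ≥ 19860.36; 2^14 = 16384, 2^15 = 32768.
Minimum N = 15.

15 bits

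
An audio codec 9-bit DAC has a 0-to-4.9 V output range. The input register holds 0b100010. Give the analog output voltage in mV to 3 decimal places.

325.391 mV

LSB = 4.9 V / 2^9 = 9.570 mV.
Code 0b100010 = 34 decimal.
V_out = 0 + 34 × 0.00957031 V = 0.325391 V.
= 325.391 mV.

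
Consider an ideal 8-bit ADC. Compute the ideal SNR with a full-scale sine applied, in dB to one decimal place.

SNR ≈ 6.02·N + 1.76 dB = 6.02·8 + 1.76 = 49.92 dB.

49.9 dB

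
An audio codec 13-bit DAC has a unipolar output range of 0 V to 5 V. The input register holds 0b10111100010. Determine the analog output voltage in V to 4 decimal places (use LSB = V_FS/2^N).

0.9192 V

LSB = 5 V / 2^13 = 0.610 mV.
Code 0b10111100010 = 1506 decimal.
V_out = 0 + 1506 × 0.000610352 V = 0.919189 V.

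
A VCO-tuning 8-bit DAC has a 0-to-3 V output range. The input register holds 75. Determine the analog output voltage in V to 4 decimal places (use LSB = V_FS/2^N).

0.8789 V

LSB = 3 V / 2^8 = 11.719 mV.
V_out = 0 + 75 × 0.0117188 V = 0.878906 V.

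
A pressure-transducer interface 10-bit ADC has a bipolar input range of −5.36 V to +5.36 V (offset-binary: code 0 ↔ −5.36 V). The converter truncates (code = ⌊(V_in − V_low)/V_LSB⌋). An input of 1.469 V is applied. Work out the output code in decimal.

code 652

Full-scale span = 10.72 V; LSB = 10.72/2^10 = 10.469 mV.
Input sits at 652.322 steps above V_low.
⌊·⌋(652.322) = 652.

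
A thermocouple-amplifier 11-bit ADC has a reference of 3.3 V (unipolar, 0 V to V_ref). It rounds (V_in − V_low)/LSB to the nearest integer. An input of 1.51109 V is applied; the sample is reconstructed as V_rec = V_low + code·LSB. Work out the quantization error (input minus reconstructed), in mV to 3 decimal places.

-0.336 mV

Step size: 3.3 V ÷ 2^11 = 1.611 mV.
(V_in − V_low)/LSB = (1.51109 − 0)/0.00161133 = 937.7916 → code 938 (round).
Code 938 maps back to 0 + 938×0.00161133 V = 1.5114258 V.
Difference: -0.000335781 V → -0.336 mV.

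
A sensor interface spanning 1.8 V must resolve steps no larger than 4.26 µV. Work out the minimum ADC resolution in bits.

19 bits

Number of steps required ≥ 1.8 V / 4.26 µV = 422535.21.
Need 2^N ≥ 422535.21; 2^18 = 262144, 2^19 = 524288.
Minimum N = 19.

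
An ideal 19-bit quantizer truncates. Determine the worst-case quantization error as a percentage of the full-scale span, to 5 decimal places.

Truncating → worst-case error = 1 LSB = V_FS/2^19, so 100/524288 = 0.000190735 % of full scale.

0.00019 %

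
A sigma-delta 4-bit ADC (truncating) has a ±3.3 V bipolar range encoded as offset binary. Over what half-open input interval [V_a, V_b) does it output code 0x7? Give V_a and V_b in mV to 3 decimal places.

[-412.500 mV, 0.000 mV)

LSB = 6.6/2^4 = 412.500 mV.
Code 0x7 = 7 decimal.
V_a = V_low + 7·LSB = -0.4125 V; V_b = V_low + 8·LSB = 0 V.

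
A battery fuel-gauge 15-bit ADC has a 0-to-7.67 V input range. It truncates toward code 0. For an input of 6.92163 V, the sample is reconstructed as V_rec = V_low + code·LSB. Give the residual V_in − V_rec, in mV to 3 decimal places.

LSB = 7.67/2^15 = 234.07 µV.
Scaled input = 29570.7916 LSBs, so code = 29570.
V_rec = 0 + 29570·0.00023407 = 6.9214447 V.
V_in − V_rec = 0.000185298 V = 0.185 mV.

0.185 mV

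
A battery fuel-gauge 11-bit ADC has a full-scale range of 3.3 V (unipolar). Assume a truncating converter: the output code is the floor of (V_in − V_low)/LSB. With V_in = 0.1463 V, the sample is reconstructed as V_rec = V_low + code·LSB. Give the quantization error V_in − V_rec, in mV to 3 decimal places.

One LSB is 3.3 V / 2048 = 1.611 mV.
(V_in − V_low)/LSB = (0.1463 − 0)/0.00161133 = 90.7947 → code 90 (floor).
Code 90 maps back to 0 + 90×0.00161133 V = 0.14501953 V.
Difference: 0.00128047 V → 1.280 mV.

1.280 mV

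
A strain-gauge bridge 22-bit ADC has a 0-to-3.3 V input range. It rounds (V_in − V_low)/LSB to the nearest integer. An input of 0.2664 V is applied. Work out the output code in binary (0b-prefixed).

Full-scale span = 3.3 V; LSB = 3.3/2^22 = 0.79 µV.
(0.2664 − 0) / 7.86781e-07 = 338594.723 LSBs.
round(338594.723) = 338595.
In binary (0b-prefixed): 0b1010010101010100011.

code 0b1010010101010100011 (decimal 338595)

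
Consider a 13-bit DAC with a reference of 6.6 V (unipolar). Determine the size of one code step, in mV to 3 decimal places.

0.806 mV

Full-scale span = 6.6 V.
LSB = 6.6 / 2^13 = 6.6 / 8192 = 0.000805664 V = 0.806 mV.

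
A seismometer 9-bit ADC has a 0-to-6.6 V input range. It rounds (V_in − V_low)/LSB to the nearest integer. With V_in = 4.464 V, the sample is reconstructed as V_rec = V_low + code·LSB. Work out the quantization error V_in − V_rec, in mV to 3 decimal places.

One LSB is 6.6 V / 512 = 12.891 mV.
(4.464 − 0)/0.0128906 = 346.2982; round gives code 346.
Code 346 maps back to 0 + 346×0.0128906 V = 4.4601562 V.
Error = 4.464 − 4.4601562 = 0.00384375 V = 3.844 mV.

3.844 mV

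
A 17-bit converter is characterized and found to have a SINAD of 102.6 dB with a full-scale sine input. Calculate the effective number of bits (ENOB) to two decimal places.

16.75 bits

ENOB = (SINAD − 1.76) / 6.02 = (102.6 − 1.76)/6.02 = 16.751.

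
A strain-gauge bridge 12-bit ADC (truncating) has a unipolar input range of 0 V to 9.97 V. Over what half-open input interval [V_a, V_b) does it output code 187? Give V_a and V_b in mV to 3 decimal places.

LSB = 9.97/2^12 = 2.434 mV.
V_a = V_low + 187·LSB = 0.455173 V; V_b = V_low + 188·LSB = 0.457607 V.

[455.173 mV, 457.607 mV)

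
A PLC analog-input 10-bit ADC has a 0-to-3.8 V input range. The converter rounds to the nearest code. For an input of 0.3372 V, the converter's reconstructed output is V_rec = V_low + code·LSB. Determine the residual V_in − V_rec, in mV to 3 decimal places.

-0.495 mV

Step size: 3.8 V ÷ 2^10 = 3.711 mV.
(0.3372 − 0)/0.00371094 = 90.8665; round gives code 91.
Reconstructed: 0.33769531 V.
Error = 0.3372 − 0.33769531 = -0.000495312 V = -0.495 mV.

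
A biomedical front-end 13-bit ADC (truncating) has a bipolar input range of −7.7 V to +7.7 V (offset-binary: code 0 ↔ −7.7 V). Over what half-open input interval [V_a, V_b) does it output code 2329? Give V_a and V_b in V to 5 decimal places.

[-3.32175 V, -3.31987 V)

LSB = 15.4/2^13 = 1.880 mV.
V_a = V_low + 2329·LSB = -3.32175 V; V_b = V_low + 2330·LSB = -3.31987 V.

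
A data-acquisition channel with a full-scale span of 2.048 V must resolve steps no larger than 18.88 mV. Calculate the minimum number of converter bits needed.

7 bits

Number of steps required ≥ 2.048 V / 18.88 mV = 108.47.
Need 2^N ≥ 108.47; 2^6 = 64, 2^7 = 128.
Minimum N = 7.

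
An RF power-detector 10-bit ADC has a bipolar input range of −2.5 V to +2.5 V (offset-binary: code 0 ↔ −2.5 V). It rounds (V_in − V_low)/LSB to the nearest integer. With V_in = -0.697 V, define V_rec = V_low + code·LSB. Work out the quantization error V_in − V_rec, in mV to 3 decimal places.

1.242 mV

LSB = 5/2^10 = 4.883 mV.
Scaled input = 369.2544 LSBs, so code = 369.
V_rec = (−2.5) + 369·0.00488281 = -0.69824219 V.
Difference: 0.00124219 V → 1.242 mV.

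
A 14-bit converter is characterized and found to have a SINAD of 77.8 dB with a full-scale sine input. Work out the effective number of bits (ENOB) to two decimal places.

ENOB = (SINAD − 1.76) / 6.02 = (77.8 − 1.76)/6.02 = 12.631.

12.63 bits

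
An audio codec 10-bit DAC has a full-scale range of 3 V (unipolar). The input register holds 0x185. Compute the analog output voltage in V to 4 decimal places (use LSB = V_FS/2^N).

LSB = 3 V / 2^10 = 2.930 mV.
Code 0x185 = 389 decimal.
V_out = 0 + 389 × 0.00292969 V = 1.13965 V.

1.1396 V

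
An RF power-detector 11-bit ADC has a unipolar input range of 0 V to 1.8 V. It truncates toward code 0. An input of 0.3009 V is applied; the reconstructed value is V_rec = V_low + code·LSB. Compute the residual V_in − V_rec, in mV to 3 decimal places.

LSB = 1.8/2^11 = 0.879 mV.
(0.3009 − 0)/0.000878906 = 342.3573; ⌊·⌋ gives code 342.
Reconstructed: 0.30058594 V.
Difference: 0.000314062 V → 0.314 mV.

0.314 mV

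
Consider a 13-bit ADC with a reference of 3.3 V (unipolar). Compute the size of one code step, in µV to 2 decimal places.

Full-scale span = 3.3 V.
LSB = 3.3 / 2^13 = 3.3 / 8192 = 0.000402832 V = 402.83 µV.

402.83 µV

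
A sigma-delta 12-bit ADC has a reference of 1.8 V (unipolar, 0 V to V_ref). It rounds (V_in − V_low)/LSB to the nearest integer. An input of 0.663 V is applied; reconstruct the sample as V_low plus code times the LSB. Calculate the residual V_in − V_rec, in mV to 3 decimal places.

LSB = 1.8/2^12 = 439.45 µV.
Scaled input = 1508.6933 LSBs, so code = 1509.
V_rec = 0 + 1509·0.000439453 = 0.66313477 V.
Difference: -0.000134766 V → -0.135 mV.

-0.135 mV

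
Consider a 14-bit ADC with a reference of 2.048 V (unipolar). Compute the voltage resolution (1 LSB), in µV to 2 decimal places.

125.00 µV

Full-scale span = 2.048 V.
LSB = 2.048 / 2^14 = 2.048 / 16384 = 0.000125 V = 125.00 µV.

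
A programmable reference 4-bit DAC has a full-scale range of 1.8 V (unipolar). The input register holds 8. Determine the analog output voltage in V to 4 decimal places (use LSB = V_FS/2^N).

0.9000 V

LSB = 1.8 V / 2^4 = 112.500 mV.
V_out = 0 + 8 × 0.1125 V = 0.9 V.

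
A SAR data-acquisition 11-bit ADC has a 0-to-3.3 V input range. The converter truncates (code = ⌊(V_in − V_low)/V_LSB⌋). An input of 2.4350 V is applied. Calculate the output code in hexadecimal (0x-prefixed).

With 2048 levels over 3.3 V, one step is 1.611 mV.
(2.4350 − 0) / 0.00161133 = 1511.176 LSBs.
⌊·⌋(1511.176) = 1511.
In hexadecimal (0x-prefixed): 0x5E7.

code 0x5E7 (decimal 1511)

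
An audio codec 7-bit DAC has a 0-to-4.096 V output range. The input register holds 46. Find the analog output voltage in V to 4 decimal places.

1.4720 V

LSB = 4.096 V / 2^7 = 32.000 mV.
V_out = 0 + 46 × 0.032 V = 1.472 V.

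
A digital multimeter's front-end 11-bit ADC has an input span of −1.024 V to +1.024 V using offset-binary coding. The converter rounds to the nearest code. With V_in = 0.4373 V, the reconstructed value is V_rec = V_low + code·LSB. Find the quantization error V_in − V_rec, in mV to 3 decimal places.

Step size: 2.048 V ÷ 2^11 = 1.000 mV.
(V_in − V_low)/LSB = (0.4373 − (−1.024))/0.001 = 1461.3000 → code 1461 (round).
Code 1461 maps back to (−1.024) + 1461×0.001 V = 0.437 V.
V_in − V_rec = 0.0003 V = 0.300 mV.

0.300 mV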